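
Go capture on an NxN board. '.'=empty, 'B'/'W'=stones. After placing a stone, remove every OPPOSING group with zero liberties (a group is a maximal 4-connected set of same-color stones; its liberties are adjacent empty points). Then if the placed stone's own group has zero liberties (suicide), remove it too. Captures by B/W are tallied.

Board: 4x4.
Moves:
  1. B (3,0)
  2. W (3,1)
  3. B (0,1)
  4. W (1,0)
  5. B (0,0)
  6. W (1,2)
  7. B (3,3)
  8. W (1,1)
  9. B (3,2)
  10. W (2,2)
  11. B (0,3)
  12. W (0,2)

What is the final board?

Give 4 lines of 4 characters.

Answer: ..WB
WWW.
..W.
BWBB

Derivation:
Move 1: B@(3,0) -> caps B=0 W=0
Move 2: W@(3,1) -> caps B=0 W=0
Move 3: B@(0,1) -> caps B=0 W=0
Move 4: W@(1,0) -> caps B=0 W=0
Move 5: B@(0,0) -> caps B=0 W=0
Move 6: W@(1,2) -> caps B=0 W=0
Move 7: B@(3,3) -> caps B=0 W=0
Move 8: W@(1,1) -> caps B=0 W=0
Move 9: B@(3,2) -> caps B=0 W=0
Move 10: W@(2,2) -> caps B=0 W=0
Move 11: B@(0,3) -> caps B=0 W=0
Move 12: W@(0,2) -> caps B=0 W=2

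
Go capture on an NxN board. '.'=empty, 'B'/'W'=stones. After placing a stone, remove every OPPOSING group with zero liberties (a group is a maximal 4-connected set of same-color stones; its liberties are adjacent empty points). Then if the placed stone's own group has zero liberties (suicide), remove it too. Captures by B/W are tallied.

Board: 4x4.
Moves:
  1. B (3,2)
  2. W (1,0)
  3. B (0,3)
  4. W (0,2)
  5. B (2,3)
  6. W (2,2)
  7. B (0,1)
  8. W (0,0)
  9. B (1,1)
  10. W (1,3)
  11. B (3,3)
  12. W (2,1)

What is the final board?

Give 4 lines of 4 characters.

Move 1: B@(3,2) -> caps B=0 W=0
Move 2: W@(1,0) -> caps B=0 W=0
Move 3: B@(0,3) -> caps B=0 W=0
Move 4: W@(0,2) -> caps B=0 W=0
Move 5: B@(2,3) -> caps B=0 W=0
Move 6: W@(2,2) -> caps B=0 W=0
Move 7: B@(0,1) -> caps B=0 W=0
Move 8: W@(0,0) -> caps B=0 W=0
Move 9: B@(1,1) -> caps B=0 W=0
Move 10: W@(1,3) -> caps B=0 W=1
Move 11: B@(3,3) -> caps B=0 W=1
Move 12: W@(2,1) -> caps B=0 W=1

Answer: WBW.
WB.W
.WWB
..BB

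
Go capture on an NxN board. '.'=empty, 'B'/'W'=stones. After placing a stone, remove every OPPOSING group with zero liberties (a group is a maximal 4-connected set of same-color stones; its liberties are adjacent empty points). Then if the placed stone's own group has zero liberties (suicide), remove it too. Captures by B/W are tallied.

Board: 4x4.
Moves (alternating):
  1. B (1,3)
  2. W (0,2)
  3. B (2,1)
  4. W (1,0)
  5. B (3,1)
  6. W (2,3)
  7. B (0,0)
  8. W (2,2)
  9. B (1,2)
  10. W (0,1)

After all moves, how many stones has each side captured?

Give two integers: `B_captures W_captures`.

Answer: 0 1

Derivation:
Move 1: B@(1,3) -> caps B=0 W=0
Move 2: W@(0,2) -> caps B=0 W=0
Move 3: B@(2,1) -> caps B=0 W=0
Move 4: W@(1,0) -> caps B=0 W=0
Move 5: B@(3,1) -> caps B=0 W=0
Move 6: W@(2,3) -> caps B=0 W=0
Move 7: B@(0,0) -> caps B=0 W=0
Move 8: W@(2,2) -> caps B=0 W=0
Move 9: B@(1,2) -> caps B=0 W=0
Move 10: W@(0,1) -> caps B=0 W=1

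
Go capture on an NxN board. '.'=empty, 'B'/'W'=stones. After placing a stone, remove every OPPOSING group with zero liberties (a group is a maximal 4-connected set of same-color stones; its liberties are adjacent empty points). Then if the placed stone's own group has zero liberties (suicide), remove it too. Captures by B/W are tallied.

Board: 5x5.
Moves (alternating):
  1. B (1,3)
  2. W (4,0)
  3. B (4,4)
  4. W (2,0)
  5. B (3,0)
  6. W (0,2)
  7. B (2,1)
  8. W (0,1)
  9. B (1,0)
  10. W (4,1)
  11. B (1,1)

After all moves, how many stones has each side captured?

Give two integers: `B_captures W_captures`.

Move 1: B@(1,3) -> caps B=0 W=0
Move 2: W@(4,0) -> caps B=0 W=0
Move 3: B@(4,4) -> caps B=0 W=0
Move 4: W@(2,0) -> caps B=0 W=0
Move 5: B@(3,0) -> caps B=0 W=0
Move 6: W@(0,2) -> caps B=0 W=0
Move 7: B@(2,1) -> caps B=0 W=0
Move 8: W@(0,1) -> caps B=0 W=0
Move 9: B@(1,0) -> caps B=1 W=0
Move 10: W@(4,1) -> caps B=1 W=0
Move 11: B@(1,1) -> caps B=1 W=0

Answer: 1 0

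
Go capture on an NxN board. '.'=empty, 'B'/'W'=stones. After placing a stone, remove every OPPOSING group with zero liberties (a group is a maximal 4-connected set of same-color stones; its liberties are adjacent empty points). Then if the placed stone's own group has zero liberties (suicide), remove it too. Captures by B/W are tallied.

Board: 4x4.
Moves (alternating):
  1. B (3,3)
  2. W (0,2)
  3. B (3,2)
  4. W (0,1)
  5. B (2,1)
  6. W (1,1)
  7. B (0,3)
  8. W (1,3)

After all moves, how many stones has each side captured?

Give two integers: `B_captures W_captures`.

Move 1: B@(3,3) -> caps B=0 W=0
Move 2: W@(0,2) -> caps B=0 W=0
Move 3: B@(3,2) -> caps B=0 W=0
Move 4: W@(0,1) -> caps B=0 W=0
Move 5: B@(2,1) -> caps B=0 W=0
Move 6: W@(1,1) -> caps B=0 W=0
Move 7: B@(0,3) -> caps B=0 W=0
Move 8: W@(1,3) -> caps B=0 W=1

Answer: 0 1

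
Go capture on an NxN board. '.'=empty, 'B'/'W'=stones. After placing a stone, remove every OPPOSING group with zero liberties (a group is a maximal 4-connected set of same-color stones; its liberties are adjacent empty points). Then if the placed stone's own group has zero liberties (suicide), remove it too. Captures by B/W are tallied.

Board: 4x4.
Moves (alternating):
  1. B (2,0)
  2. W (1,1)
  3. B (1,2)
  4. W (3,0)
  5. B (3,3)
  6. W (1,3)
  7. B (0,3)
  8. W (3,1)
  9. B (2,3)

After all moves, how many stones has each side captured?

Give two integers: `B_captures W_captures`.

Move 1: B@(2,0) -> caps B=0 W=0
Move 2: W@(1,1) -> caps B=0 W=0
Move 3: B@(1,2) -> caps B=0 W=0
Move 4: W@(3,0) -> caps B=0 W=0
Move 5: B@(3,3) -> caps B=0 W=0
Move 6: W@(1,3) -> caps B=0 W=0
Move 7: B@(0,3) -> caps B=0 W=0
Move 8: W@(3,1) -> caps B=0 W=0
Move 9: B@(2,3) -> caps B=1 W=0

Answer: 1 0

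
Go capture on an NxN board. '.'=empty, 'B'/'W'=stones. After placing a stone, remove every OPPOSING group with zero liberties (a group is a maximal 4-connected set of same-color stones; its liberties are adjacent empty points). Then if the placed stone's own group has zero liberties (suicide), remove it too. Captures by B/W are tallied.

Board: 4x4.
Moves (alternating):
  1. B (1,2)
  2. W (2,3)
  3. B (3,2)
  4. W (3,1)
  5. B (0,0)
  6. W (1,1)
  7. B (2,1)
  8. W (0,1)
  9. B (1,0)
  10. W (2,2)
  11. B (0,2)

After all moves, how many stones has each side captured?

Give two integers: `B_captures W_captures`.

Move 1: B@(1,2) -> caps B=0 W=0
Move 2: W@(2,3) -> caps B=0 W=0
Move 3: B@(3,2) -> caps B=0 W=0
Move 4: W@(3,1) -> caps B=0 W=0
Move 5: B@(0,0) -> caps B=0 W=0
Move 6: W@(1,1) -> caps B=0 W=0
Move 7: B@(2,1) -> caps B=0 W=0
Move 8: W@(0,1) -> caps B=0 W=0
Move 9: B@(1,0) -> caps B=0 W=0
Move 10: W@(2,2) -> caps B=0 W=0
Move 11: B@(0,2) -> caps B=2 W=0

Answer: 2 0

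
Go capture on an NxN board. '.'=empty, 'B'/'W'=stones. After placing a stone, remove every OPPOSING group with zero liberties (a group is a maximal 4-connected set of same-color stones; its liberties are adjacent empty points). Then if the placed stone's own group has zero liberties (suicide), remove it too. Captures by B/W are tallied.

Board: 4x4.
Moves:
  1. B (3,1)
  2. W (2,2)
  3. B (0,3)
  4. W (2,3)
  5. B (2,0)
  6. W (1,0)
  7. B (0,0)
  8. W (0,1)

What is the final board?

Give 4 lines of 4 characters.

Move 1: B@(3,1) -> caps B=0 W=0
Move 2: W@(2,2) -> caps B=0 W=0
Move 3: B@(0,3) -> caps B=0 W=0
Move 4: W@(2,3) -> caps B=0 W=0
Move 5: B@(2,0) -> caps B=0 W=0
Move 6: W@(1,0) -> caps B=0 W=0
Move 7: B@(0,0) -> caps B=0 W=0
Move 8: W@(0,1) -> caps B=0 W=1

Answer: .W.B
W...
B.WW
.B..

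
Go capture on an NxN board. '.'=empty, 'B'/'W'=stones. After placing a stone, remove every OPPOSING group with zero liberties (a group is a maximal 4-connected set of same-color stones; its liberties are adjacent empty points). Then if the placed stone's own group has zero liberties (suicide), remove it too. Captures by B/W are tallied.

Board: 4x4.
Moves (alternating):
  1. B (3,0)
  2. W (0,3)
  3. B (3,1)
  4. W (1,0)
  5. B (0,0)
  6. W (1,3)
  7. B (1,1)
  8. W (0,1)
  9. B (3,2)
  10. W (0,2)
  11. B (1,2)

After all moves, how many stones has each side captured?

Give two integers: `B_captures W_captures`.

Move 1: B@(3,0) -> caps B=0 W=0
Move 2: W@(0,3) -> caps B=0 W=0
Move 3: B@(3,1) -> caps B=0 W=0
Move 4: W@(1,0) -> caps B=0 W=0
Move 5: B@(0,0) -> caps B=0 W=0
Move 6: W@(1,3) -> caps B=0 W=0
Move 7: B@(1,1) -> caps B=0 W=0
Move 8: W@(0,1) -> caps B=0 W=1
Move 9: B@(3,2) -> caps B=0 W=1
Move 10: W@(0,2) -> caps B=0 W=1
Move 11: B@(1,2) -> caps B=0 W=1

Answer: 0 1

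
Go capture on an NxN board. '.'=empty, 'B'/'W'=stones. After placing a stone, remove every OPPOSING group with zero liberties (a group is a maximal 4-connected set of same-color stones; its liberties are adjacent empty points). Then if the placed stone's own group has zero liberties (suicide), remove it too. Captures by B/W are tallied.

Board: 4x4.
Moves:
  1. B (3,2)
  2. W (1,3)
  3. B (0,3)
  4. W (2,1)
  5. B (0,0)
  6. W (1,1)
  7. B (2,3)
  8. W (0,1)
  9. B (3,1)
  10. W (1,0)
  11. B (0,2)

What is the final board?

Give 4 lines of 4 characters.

Move 1: B@(3,2) -> caps B=0 W=0
Move 2: W@(1,3) -> caps B=0 W=0
Move 3: B@(0,3) -> caps B=0 W=0
Move 4: W@(2,1) -> caps B=0 W=0
Move 5: B@(0,0) -> caps B=0 W=0
Move 6: W@(1,1) -> caps B=0 W=0
Move 7: B@(2,3) -> caps B=0 W=0
Move 8: W@(0,1) -> caps B=0 W=0
Move 9: B@(3,1) -> caps B=0 W=0
Move 10: W@(1,0) -> caps B=0 W=1
Move 11: B@(0,2) -> caps B=0 W=1

Answer: .WBB
WW.W
.W.B
.BB.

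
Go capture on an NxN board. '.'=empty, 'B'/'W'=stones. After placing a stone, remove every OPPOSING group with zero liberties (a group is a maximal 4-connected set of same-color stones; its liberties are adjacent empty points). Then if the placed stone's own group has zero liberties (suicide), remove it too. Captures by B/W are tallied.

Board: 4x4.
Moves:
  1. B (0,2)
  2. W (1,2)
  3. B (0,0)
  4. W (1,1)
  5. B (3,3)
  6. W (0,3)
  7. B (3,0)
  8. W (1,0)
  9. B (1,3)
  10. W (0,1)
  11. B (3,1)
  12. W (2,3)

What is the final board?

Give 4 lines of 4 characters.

Move 1: B@(0,2) -> caps B=0 W=0
Move 2: W@(1,2) -> caps B=0 W=0
Move 3: B@(0,0) -> caps B=0 W=0
Move 4: W@(1,1) -> caps B=0 W=0
Move 5: B@(3,3) -> caps B=0 W=0
Move 6: W@(0,3) -> caps B=0 W=0
Move 7: B@(3,0) -> caps B=0 W=0
Move 8: W@(1,0) -> caps B=0 W=0
Move 9: B@(1,3) -> caps B=1 W=0
Move 10: W@(0,1) -> caps B=1 W=1
Move 11: B@(3,1) -> caps B=1 W=1
Move 12: W@(2,3) -> caps B=1 W=1

Answer: .WB.
WWWB
...W
BB.B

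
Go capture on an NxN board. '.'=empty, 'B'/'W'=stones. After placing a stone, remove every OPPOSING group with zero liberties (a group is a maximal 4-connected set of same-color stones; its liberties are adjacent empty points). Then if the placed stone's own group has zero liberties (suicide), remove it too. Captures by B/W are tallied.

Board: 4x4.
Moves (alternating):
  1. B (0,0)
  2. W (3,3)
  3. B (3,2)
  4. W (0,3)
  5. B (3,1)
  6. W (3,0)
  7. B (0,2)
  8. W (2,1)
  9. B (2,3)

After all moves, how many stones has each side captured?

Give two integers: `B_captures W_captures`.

Move 1: B@(0,0) -> caps B=0 W=0
Move 2: W@(3,3) -> caps B=0 W=0
Move 3: B@(3,2) -> caps B=0 W=0
Move 4: W@(0,3) -> caps B=0 W=0
Move 5: B@(3,1) -> caps B=0 W=0
Move 6: W@(3,0) -> caps B=0 W=0
Move 7: B@(0,2) -> caps B=0 W=0
Move 8: W@(2,1) -> caps B=0 W=0
Move 9: B@(2,3) -> caps B=1 W=0

Answer: 1 0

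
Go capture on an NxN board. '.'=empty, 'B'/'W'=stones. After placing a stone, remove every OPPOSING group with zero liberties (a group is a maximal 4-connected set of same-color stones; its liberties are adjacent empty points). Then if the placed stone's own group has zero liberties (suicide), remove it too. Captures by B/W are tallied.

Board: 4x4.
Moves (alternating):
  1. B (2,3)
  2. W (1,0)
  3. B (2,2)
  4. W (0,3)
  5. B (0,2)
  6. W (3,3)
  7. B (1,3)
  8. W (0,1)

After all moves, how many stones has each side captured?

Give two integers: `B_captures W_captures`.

Answer: 1 0

Derivation:
Move 1: B@(2,3) -> caps B=0 W=0
Move 2: W@(1,0) -> caps B=0 W=0
Move 3: B@(2,2) -> caps B=0 W=0
Move 4: W@(0,3) -> caps B=0 W=0
Move 5: B@(0,2) -> caps B=0 W=0
Move 6: W@(3,3) -> caps B=0 W=0
Move 7: B@(1,3) -> caps B=1 W=0
Move 8: W@(0,1) -> caps B=1 W=0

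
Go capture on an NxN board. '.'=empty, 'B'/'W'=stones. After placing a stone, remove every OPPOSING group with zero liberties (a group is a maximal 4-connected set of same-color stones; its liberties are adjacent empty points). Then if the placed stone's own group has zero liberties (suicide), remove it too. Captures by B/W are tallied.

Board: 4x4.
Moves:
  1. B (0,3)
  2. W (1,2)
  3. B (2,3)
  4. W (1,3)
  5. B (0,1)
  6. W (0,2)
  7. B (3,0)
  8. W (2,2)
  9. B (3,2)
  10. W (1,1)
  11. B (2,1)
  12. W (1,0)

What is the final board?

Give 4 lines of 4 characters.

Answer: .BW.
WWWW
.BWB
B.B.

Derivation:
Move 1: B@(0,3) -> caps B=0 W=0
Move 2: W@(1,2) -> caps B=0 W=0
Move 3: B@(2,3) -> caps B=0 W=0
Move 4: W@(1,3) -> caps B=0 W=0
Move 5: B@(0,1) -> caps B=0 W=0
Move 6: W@(0,2) -> caps B=0 W=1
Move 7: B@(3,0) -> caps B=0 W=1
Move 8: W@(2,2) -> caps B=0 W=1
Move 9: B@(3,2) -> caps B=0 W=1
Move 10: W@(1,1) -> caps B=0 W=1
Move 11: B@(2,1) -> caps B=0 W=1
Move 12: W@(1,0) -> caps B=0 W=1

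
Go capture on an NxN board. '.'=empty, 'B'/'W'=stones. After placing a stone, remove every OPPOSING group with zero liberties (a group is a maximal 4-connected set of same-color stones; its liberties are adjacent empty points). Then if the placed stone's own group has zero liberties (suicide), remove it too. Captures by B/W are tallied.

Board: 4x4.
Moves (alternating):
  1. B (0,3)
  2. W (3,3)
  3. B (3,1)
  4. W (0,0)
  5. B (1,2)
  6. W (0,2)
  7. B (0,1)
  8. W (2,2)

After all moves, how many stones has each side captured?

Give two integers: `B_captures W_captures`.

Answer: 1 0

Derivation:
Move 1: B@(0,3) -> caps B=0 W=0
Move 2: W@(3,3) -> caps B=0 W=0
Move 3: B@(3,1) -> caps B=0 W=0
Move 4: W@(0,0) -> caps B=0 W=0
Move 5: B@(1,2) -> caps B=0 W=0
Move 6: W@(0,2) -> caps B=0 W=0
Move 7: B@(0,1) -> caps B=1 W=0
Move 8: W@(2,2) -> caps B=1 W=0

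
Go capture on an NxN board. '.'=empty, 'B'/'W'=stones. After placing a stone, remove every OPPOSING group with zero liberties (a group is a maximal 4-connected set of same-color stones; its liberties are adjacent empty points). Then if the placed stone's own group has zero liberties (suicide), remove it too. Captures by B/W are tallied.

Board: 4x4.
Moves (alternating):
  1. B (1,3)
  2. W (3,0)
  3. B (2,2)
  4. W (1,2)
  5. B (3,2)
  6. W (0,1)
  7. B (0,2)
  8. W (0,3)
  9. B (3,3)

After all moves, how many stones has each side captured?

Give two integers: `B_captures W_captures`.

Move 1: B@(1,3) -> caps B=0 W=0
Move 2: W@(3,0) -> caps B=0 W=0
Move 3: B@(2,2) -> caps B=0 W=0
Move 4: W@(1,2) -> caps B=0 W=0
Move 5: B@(3,2) -> caps B=0 W=0
Move 6: W@(0,1) -> caps B=0 W=0
Move 7: B@(0,2) -> caps B=0 W=0
Move 8: W@(0,3) -> caps B=0 W=1
Move 9: B@(3,3) -> caps B=0 W=1

Answer: 0 1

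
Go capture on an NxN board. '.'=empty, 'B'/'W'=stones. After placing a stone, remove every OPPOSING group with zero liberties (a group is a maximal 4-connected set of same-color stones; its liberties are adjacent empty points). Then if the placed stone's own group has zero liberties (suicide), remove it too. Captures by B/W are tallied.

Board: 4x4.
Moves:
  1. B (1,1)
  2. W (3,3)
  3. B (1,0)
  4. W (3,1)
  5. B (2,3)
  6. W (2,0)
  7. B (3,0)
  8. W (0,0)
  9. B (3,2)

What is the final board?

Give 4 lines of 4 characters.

Move 1: B@(1,1) -> caps B=0 W=0
Move 2: W@(3,3) -> caps B=0 W=0
Move 3: B@(1,0) -> caps B=0 W=0
Move 4: W@(3,1) -> caps B=0 W=0
Move 5: B@(2,3) -> caps B=0 W=0
Move 6: W@(2,0) -> caps B=0 W=0
Move 7: B@(3,0) -> caps B=0 W=0
Move 8: W@(0,0) -> caps B=0 W=0
Move 9: B@(3,2) -> caps B=1 W=0

Answer: W...
BB..
W..B
.WB.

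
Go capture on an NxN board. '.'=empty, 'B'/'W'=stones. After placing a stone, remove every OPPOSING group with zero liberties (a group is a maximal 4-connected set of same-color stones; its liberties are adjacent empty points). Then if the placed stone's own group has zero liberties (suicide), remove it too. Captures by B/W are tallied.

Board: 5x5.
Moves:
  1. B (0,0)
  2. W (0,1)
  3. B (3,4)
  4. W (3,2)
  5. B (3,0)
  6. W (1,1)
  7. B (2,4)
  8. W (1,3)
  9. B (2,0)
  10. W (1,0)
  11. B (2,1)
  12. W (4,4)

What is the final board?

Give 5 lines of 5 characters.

Move 1: B@(0,0) -> caps B=0 W=0
Move 2: W@(0,1) -> caps B=0 W=0
Move 3: B@(3,4) -> caps B=0 W=0
Move 4: W@(3,2) -> caps B=0 W=0
Move 5: B@(3,0) -> caps B=0 W=0
Move 6: W@(1,1) -> caps B=0 W=0
Move 7: B@(2,4) -> caps B=0 W=0
Move 8: W@(1,3) -> caps B=0 W=0
Move 9: B@(2,0) -> caps B=0 W=0
Move 10: W@(1,0) -> caps B=0 W=1
Move 11: B@(2,1) -> caps B=0 W=1
Move 12: W@(4,4) -> caps B=0 W=1

Answer: .W...
WW.W.
BB..B
B.W.B
....W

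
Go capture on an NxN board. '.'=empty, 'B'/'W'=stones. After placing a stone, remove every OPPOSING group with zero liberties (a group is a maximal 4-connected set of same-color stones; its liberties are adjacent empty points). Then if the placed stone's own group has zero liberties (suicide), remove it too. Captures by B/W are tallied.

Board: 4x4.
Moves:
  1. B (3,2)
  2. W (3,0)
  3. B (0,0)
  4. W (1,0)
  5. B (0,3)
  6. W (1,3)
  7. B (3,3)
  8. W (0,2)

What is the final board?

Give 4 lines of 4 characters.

Move 1: B@(3,2) -> caps B=0 W=0
Move 2: W@(3,0) -> caps B=0 W=0
Move 3: B@(0,0) -> caps B=0 W=0
Move 4: W@(1,0) -> caps B=0 W=0
Move 5: B@(0,3) -> caps B=0 W=0
Move 6: W@(1,3) -> caps B=0 W=0
Move 7: B@(3,3) -> caps B=0 W=0
Move 8: W@(0,2) -> caps B=0 W=1

Answer: B.W.
W..W
....
W.BB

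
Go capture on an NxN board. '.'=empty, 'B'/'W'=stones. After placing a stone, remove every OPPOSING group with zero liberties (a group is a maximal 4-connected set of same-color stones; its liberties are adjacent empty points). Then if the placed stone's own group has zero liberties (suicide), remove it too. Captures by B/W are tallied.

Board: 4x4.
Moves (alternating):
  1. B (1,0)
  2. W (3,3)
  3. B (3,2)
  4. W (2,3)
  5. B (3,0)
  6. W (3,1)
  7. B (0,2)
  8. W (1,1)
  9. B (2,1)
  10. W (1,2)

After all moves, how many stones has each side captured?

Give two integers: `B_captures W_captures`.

Answer: 1 0

Derivation:
Move 1: B@(1,0) -> caps B=0 W=0
Move 2: W@(3,3) -> caps B=0 W=0
Move 3: B@(3,2) -> caps B=0 W=0
Move 4: W@(2,3) -> caps B=0 W=0
Move 5: B@(3,0) -> caps B=0 W=0
Move 6: W@(3,1) -> caps B=0 W=0
Move 7: B@(0,2) -> caps B=0 W=0
Move 8: W@(1,1) -> caps B=0 W=0
Move 9: B@(2,1) -> caps B=1 W=0
Move 10: W@(1,2) -> caps B=1 W=0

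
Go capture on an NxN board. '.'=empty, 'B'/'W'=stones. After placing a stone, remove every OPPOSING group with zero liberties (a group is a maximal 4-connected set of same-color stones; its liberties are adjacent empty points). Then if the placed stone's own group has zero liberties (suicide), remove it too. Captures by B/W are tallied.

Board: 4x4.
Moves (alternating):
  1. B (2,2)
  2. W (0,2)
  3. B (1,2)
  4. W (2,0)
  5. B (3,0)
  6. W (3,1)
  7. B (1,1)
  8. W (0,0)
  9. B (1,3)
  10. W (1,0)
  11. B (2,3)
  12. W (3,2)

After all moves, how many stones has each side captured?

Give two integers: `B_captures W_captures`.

Move 1: B@(2,2) -> caps B=0 W=0
Move 2: W@(0,2) -> caps B=0 W=0
Move 3: B@(1,2) -> caps B=0 W=0
Move 4: W@(2,0) -> caps B=0 W=0
Move 5: B@(3,0) -> caps B=0 W=0
Move 6: W@(3,1) -> caps B=0 W=1
Move 7: B@(1,1) -> caps B=0 W=1
Move 8: W@(0,0) -> caps B=0 W=1
Move 9: B@(1,3) -> caps B=0 W=1
Move 10: W@(1,0) -> caps B=0 W=1
Move 11: B@(2,3) -> caps B=0 W=1
Move 12: W@(3,2) -> caps B=0 W=1

Answer: 0 1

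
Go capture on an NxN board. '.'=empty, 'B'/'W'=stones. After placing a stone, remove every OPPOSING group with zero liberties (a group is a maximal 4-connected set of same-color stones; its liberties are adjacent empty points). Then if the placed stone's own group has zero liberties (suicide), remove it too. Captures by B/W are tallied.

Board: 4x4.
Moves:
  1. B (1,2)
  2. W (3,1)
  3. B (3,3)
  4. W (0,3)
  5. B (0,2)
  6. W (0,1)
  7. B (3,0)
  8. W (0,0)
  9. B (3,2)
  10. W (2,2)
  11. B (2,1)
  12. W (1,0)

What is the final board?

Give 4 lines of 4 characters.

Move 1: B@(1,2) -> caps B=0 W=0
Move 2: W@(3,1) -> caps B=0 W=0
Move 3: B@(3,3) -> caps B=0 W=0
Move 4: W@(0,3) -> caps B=0 W=0
Move 5: B@(0,2) -> caps B=0 W=0
Move 6: W@(0,1) -> caps B=0 W=0
Move 7: B@(3,0) -> caps B=0 W=0
Move 8: W@(0,0) -> caps B=0 W=0
Move 9: B@(3,2) -> caps B=0 W=0
Move 10: W@(2,2) -> caps B=0 W=0
Move 11: B@(2,1) -> caps B=1 W=0
Move 12: W@(1,0) -> caps B=1 W=0

Answer: WWBW
W.B.
.BW.
B.BB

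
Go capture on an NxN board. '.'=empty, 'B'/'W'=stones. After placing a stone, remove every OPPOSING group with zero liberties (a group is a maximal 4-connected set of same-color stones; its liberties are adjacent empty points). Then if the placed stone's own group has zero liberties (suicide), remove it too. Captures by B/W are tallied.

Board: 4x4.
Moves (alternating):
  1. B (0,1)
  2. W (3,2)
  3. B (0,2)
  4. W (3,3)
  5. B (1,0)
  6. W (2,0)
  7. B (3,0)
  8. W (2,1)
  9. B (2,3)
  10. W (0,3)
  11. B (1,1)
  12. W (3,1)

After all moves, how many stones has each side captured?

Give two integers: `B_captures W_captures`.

Answer: 0 1

Derivation:
Move 1: B@(0,1) -> caps B=0 W=0
Move 2: W@(3,2) -> caps B=0 W=0
Move 3: B@(0,2) -> caps B=0 W=0
Move 4: W@(3,3) -> caps B=0 W=0
Move 5: B@(1,0) -> caps B=0 W=0
Move 6: W@(2,0) -> caps B=0 W=0
Move 7: B@(3,0) -> caps B=0 W=0
Move 8: W@(2,1) -> caps B=0 W=0
Move 9: B@(2,3) -> caps B=0 W=0
Move 10: W@(0,3) -> caps B=0 W=0
Move 11: B@(1,1) -> caps B=0 W=0
Move 12: W@(3,1) -> caps B=0 W=1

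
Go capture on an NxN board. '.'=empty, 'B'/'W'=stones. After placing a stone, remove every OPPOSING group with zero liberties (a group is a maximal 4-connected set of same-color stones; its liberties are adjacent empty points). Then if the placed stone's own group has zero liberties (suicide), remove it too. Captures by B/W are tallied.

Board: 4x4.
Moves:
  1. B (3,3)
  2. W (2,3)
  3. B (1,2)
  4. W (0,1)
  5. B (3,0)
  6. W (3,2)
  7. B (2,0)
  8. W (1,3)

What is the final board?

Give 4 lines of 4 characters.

Move 1: B@(3,3) -> caps B=0 W=0
Move 2: W@(2,3) -> caps B=0 W=0
Move 3: B@(1,2) -> caps B=0 W=0
Move 4: W@(0,1) -> caps B=0 W=0
Move 5: B@(3,0) -> caps B=0 W=0
Move 6: W@(3,2) -> caps B=0 W=1
Move 7: B@(2,0) -> caps B=0 W=1
Move 8: W@(1,3) -> caps B=0 W=1

Answer: .W..
..BW
B..W
B.W.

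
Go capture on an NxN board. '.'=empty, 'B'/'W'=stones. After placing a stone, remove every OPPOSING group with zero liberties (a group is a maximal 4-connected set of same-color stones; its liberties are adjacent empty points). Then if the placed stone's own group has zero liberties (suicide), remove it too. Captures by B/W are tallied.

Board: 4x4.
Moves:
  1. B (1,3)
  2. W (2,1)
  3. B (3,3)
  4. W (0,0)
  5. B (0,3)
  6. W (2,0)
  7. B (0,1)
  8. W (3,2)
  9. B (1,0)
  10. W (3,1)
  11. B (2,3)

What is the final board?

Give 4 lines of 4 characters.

Move 1: B@(1,3) -> caps B=0 W=0
Move 2: W@(2,1) -> caps B=0 W=0
Move 3: B@(3,3) -> caps B=0 W=0
Move 4: W@(0,0) -> caps B=0 W=0
Move 5: B@(0,3) -> caps B=0 W=0
Move 6: W@(2,0) -> caps B=0 W=0
Move 7: B@(0,1) -> caps B=0 W=0
Move 8: W@(3,2) -> caps B=0 W=0
Move 9: B@(1,0) -> caps B=1 W=0
Move 10: W@(3,1) -> caps B=1 W=0
Move 11: B@(2,3) -> caps B=1 W=0

Answer: .B.B
B..B
WW.B
.WWB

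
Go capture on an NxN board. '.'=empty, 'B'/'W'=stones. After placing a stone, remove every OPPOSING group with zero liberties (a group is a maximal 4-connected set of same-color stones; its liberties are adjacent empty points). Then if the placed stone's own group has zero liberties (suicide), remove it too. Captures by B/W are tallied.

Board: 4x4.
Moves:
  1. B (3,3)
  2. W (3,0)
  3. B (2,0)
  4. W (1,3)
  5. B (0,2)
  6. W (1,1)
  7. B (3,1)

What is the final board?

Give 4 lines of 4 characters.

Move 1: B@(3,3) -> caps B=0 W=0
Move 2: W@(3,0) -> caps B=0 W=0
Move 3: B@(2,0) -> caps B=0 W=0
Move 4: W@(1,3) -> caps B=0 W=0
Move 5: B@(0,2) -> caps B=0 W=0
Move 6: W@(1,1) -> caps B=0 W=0
Move 7: B@(3,1) -> caps B=1 W=0

Answer: ..B.
.W.W
B...
.B.B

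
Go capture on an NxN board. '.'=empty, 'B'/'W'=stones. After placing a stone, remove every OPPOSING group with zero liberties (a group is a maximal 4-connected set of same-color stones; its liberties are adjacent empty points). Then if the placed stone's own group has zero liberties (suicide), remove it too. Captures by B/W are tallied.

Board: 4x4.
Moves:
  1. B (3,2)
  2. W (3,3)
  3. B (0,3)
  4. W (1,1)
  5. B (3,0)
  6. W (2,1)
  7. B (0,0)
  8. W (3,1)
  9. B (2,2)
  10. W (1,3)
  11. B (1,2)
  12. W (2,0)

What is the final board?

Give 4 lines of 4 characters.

Answer: B..B
.WBW
WWB.
.WBW

Derivation:
Move 1: B@(3,2) -> caps B=0 W=0
Move 2: W@(3,3) -> caps B=0 W=0
Move 3: B@(0,3) -> caps B=0 W=0
Move 4: W@(1,1) -> caps B=0 W=0
Move 5: B@(3,0) -> caps B=0 W=0
Move 6: W@(2,1) -> caps B=0 W=0
Move 7: B@(0,0) -> caps B=0 W=0
Move 8: W@(3,1) -> caps B=0 W=0
Move 9: B@(2,2) -> caps B=0 W=0
Move 10: W@(1,3) -> caps B=0 W=0
Move 11: B@(1,2) -> caps B=0 W=0
Move 12: W@(2,0) -> caps B=0 W=1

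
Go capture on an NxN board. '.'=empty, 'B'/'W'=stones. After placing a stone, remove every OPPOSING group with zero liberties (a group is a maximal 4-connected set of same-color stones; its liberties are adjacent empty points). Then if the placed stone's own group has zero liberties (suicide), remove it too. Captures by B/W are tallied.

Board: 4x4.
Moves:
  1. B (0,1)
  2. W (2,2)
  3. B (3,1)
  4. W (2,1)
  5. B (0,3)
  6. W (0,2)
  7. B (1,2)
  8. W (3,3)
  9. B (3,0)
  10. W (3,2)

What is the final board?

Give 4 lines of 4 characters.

Move 1: B@(0,1) -> caps B=0 W=0
Move 2: W@(2,2) -> caps B=0 W=0
Move 3: B@(3,1) -> caps B=0 W=0
Move 4: W@(2,1) -> caps B=0 W=0
Move 5: B@(0,3) -> caps B=0 W=0
Move 6: W@(0,2) -> caps B=0 W=0
Move 7: B@(1,2) -> caps B=1 W=0
Move 8: W@(3,3) -> caps B=1 W=0
Move 9: B@(3,0) -> caps B=1 W=0
Move 10: W@(3,2) -> caps B=1 W=0

Answer: .B.B
..B.
.WW.
BBWW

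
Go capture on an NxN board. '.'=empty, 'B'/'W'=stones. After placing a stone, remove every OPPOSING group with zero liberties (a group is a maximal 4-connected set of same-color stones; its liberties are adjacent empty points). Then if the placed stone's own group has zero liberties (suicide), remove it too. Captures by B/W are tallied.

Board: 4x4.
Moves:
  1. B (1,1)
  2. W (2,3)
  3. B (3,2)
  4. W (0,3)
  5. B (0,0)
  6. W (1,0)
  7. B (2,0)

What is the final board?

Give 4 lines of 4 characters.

Move 1: B@(1,1) -> caps B=0 W=0
Move 2: W@(2,3) -> caps B=0 W=0
Move 3: B@(3,2) -> caps B=0 W=0
Move 4: W@(0,3) -> caps B=0 W=0
Move 5: B@(0,0) -> caps B=0 W=0
Move 6: W@(1,0) -> caps B=0 W=0
Move 7: B@(2,0) -> caps B=1 W=0

Answer: B..W
.B..
B..W
..B.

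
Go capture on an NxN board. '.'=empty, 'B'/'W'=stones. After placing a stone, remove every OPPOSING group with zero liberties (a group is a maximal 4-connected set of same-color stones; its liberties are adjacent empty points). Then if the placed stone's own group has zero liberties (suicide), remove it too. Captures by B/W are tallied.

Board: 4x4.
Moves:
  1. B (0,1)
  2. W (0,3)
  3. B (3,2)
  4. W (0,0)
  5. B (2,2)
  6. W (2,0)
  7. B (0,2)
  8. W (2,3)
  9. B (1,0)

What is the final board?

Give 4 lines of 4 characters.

Answer: .BBW
B...
W.BW
..B.

Derivation:
Move 1: B@(0,1) -> caps B=0 W=0
Move 2: W@(0,3) -> caps B=0 W=0
Move 3: B@(3,2) -> caps B=0 W=0
Move 4: W@(0,0) -> caps B=0 W=0
Move 5: B@(2,2) -> caps B=0 W=0
Move 6: W@(2,0) -> caps B=0 W=0
Move 7: B@(0,2) -> caps B=0 W=0
Move 8: W@(2,3) -> caps B=0 W=0
Move 9: B@(1,0) -> caps B=1 W=0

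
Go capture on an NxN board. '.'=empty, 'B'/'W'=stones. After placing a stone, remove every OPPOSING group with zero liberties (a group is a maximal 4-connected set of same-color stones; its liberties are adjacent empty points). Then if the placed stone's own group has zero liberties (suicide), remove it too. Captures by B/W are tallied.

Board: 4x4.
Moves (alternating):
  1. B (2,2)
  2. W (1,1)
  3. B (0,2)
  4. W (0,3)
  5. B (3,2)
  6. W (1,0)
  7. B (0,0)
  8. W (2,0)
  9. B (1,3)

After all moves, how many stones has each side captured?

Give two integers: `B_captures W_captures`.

Answer: 1 0

Derivation:
Move 1: B@(2,2) -> caps B=0 W=0
Move 2: W@(1,1) -> caps B=0 W=0
Move 3: B@(0,2) -> caps B=0 W=0
Move 4: W@(0,3) -> caps B=0 W=0
Move 5: B@(3,2) -> caps B=0 W=0
Move 6: W@(1,0) -> caps B=0 W=0
Move 7: B@(0,0) -> caps B=0 W=0
Move 8: W@(2,0) -> caps B=0 W=0
Move 9: B@(1,3) -> caps B=1 W=0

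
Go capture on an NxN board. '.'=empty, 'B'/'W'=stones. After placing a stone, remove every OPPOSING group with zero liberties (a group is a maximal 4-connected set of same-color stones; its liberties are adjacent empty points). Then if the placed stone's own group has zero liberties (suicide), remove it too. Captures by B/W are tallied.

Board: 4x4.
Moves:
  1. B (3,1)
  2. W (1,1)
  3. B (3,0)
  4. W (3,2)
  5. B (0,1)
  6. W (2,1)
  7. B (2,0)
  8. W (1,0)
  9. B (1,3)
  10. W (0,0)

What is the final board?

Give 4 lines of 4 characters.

Answer: WB..
WW.B
.W..
..W.

Derivation:
Move 1: B@(3,1) -> caps B=0 W=0
Move 2: W@(1,1) -> caps B=0 W=0
Move 3: B@(3,0) -> caps B=0 W=0
Move 4: W@(3,2) -> caps B=0 W=0
Move 5: B@(0,1) -> caps B=0 W=0
Move 6: W@(2,1) -> caps B=0 W=0
Move 7: B@(2,0) -> caps B=0 W=0
Move 8: W@(1,0) -> caps B=0 W=3
Move 9: B@(1,3) -> caps B=0 W=3
Move 10: W@(0,0) -> caps B=0 W=3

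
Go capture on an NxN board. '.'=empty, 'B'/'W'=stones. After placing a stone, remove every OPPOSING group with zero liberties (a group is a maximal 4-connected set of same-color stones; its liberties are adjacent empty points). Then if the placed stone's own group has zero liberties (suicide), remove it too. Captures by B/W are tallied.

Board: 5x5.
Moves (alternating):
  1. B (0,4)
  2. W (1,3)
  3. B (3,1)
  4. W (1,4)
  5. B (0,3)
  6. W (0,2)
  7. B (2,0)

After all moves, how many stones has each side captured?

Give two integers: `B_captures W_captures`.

Move 1: B@(0,4) -> caps B=0 W=0
Move 2: W@(1,3) -> caps B=0 W=0
Move 3: B@(3,1) -> caps B=0 W=0
Move 4: W@(1,4) -> caps B=0 W=0
Move 5: B@(0,3) -> caps B=0 W=0
Move 6: W@(0,2) -> caps B=0 W=2
Move 7: B@(2,0) -> caps B=0 W=2

Answer: 0 2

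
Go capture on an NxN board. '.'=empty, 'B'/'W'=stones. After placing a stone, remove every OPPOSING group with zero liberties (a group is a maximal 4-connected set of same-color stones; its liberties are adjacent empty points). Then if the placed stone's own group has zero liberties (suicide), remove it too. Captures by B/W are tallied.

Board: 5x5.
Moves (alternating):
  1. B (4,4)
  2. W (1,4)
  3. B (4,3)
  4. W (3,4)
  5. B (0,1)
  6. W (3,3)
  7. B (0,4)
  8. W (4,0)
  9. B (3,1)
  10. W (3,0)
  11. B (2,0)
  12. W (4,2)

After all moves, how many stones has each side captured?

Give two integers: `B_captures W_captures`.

Move 1: B@(4,4) -> caps B=0 W=0
Move 2: W@(1,4) -> caps B=0 W=0
Move 3: B@(4,3) -> caps B=0 W=0
Move 4: W@(3,4) -> caps B=0 W=0
Move 5: B@(0,1) -> caps B=0 W=0
Move 6: W@(3,3) -> caps B=0 W=0
Move 7: B@(0,4) -> caps B=0 W=0
Move 8: W@(4,0) -> caps B=0 W=0
Move 9: B@(3,1) -> caps B=0 W=0
Move 10: W@(3,0) -> caps B=0 W=0
Move 11: B@(2,0) -> caps B=0 W=0
Move 12: W@(4,2) -> caps B=0 W=2

Answer: 0 2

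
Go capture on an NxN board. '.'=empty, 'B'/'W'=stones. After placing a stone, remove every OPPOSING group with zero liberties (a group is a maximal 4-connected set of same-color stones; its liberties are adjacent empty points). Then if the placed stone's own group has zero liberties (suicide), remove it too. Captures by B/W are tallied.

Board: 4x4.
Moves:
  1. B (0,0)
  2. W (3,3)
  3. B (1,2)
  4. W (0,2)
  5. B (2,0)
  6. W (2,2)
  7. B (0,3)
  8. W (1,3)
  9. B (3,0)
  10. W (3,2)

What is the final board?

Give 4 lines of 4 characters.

Answer: B.W.
..BW
B.W.
B.WW

Derivation:
Move 1: B@(0,0) -> caps B=0 W=0
Move 2: W@(3,3) -> caps B=0 W=0
Move 3: B@(1,2) -> caps B=0 W=0
Move 4: W@(0,2) -> caps B=0 W=0
Move 5: B@(2,0) -> caps B=0 W=0
Move 6: W@(2,2) -> caps B=0 W=0
Move 7: B@(0,3) -> caps B=0 W=0
Move 8: W@(1,3) -> caps B=0 W=1
Move 9: B@(3,0) -> caps B=0 W=1
Move 10: W@(3,2) -> caps B=0 W=1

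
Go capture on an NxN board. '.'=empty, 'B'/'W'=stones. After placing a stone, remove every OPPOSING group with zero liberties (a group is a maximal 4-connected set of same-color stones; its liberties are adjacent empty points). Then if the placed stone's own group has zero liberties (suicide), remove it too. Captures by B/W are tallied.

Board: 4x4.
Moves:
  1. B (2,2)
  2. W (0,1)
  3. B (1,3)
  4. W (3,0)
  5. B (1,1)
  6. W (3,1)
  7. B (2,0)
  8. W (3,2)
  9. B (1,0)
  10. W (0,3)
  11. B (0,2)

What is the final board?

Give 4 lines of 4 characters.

Answer: .WB.
BB.B
B.B.
WWW.

Derivation:
Move 1: B@(2,2) -> caps B=0 W=0
Move 2: W@(0,1) -> caps B=0 W=0
Move 3: B@(1,3) -> caps B=0 W=0
Move 4: W@(3,0) -> caps B=0 W=0
Move 5: B@(1,1) -> caps B=0 W=0
Move 6: W@(3,1) -> caps B=0 W=0
Move 7: B@(2,0) -> caps B=0 W=0
Move 8: W@(3,2) -> caps B=0 W=0
Move 9: B@(1,0) -> caps B=0 W=0
Move 10: W@(0,3) -> caps B=0 W=0
Move 11: B@(0,2) -> caps B=1 W=0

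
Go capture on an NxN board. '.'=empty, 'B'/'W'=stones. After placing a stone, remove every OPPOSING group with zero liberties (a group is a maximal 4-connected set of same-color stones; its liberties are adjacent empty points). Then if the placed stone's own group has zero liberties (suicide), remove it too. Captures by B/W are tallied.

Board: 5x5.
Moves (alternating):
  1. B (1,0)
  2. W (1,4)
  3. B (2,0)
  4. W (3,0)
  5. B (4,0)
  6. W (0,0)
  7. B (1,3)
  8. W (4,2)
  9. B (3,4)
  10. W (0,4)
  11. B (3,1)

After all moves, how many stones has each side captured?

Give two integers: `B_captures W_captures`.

Answer: 1 0

Derivation:
Move 1: B@(1,0) -> caps B=0 W=0
Move 2: W@(1,4) -> caps B=0 W=0
Move 3: B@(2,0) -> caps B=0 W=0
Move 4: W@(3,0) -> caps B=0 W=0
Move 5: B@(4,0) -> caps B=0 W=0
Move 6: W@(0,0) -> caps B=0 W=0
Move 7: B@(1,3) -> caps B=0 W=0
Move 8: W@(4,2) -> caps B=0 W=0
Move 9: B@(3,4) -> caps B=0 W=0
Move 10: W@(0,4) -> caps B=0 W=0
Move 11: B@(3,1) -> caps B=1 W=0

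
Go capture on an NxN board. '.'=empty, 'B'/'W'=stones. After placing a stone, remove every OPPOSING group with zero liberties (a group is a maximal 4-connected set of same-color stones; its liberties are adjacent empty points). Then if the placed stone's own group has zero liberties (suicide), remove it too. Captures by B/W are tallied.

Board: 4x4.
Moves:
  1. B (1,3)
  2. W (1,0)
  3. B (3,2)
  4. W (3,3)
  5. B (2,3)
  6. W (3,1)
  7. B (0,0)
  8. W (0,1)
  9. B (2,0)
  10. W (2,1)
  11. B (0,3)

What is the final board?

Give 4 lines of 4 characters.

Answer: .W.B
W..B
BW.B
.WB.

Derivation:
Move 1: B@(1,3) -> caps B=0 W=0
Move 2: W@(1,0) -> caps B=0 W=0
Move 3: B@(3,2) -> caps B=0 W=0
Move 4: W@(3,3) -> caps B=0 W=0
Move 5: B@(2,3) -> caps B=1 W=0
Move 6: W@(3,1) -> caps B=1 W=0
Move 7: B@(0,0) -> caps B=1 W=0
Move 8: W@(0,1) -> caps B=1 W=1
Move 9: B@(2,0) -> caps B=1 W=1
Move 10: W@(2,1) -> caps B=1 W=1
Move 11: B@(0,3) -> caps B=1 W=1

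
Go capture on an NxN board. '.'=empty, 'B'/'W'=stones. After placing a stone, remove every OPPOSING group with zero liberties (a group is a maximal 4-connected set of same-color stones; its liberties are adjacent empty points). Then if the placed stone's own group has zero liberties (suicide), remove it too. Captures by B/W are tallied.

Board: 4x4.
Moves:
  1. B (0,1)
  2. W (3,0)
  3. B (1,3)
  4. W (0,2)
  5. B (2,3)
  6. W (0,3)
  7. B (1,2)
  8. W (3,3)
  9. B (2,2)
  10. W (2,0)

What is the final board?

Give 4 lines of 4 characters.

Answer: .B..
..BB
W.BB
W..W

Derivation:
Move 1: B@(0,1) -> caps B=0 W=0
Move 2: W@(3,0) -> caps B=0 W=0
Move 3: B@(1,3) -> caps B=0 W=0
Move 4: W@(0,2) -> caps B=0 W=0
Move 5: B@(2,3) -> caps B=0 W=0
Move 6: W@(0,3) -> caps B=0 W=0
Move 7: B@(1,2) -> caps B=2 W=0
Move 8: W@(3,3) -> caps B=2 W=0
Move 9: B@(2,2) -> caps B=2 W=0
Move 10: W@(2,0) -> caps B=2 W=0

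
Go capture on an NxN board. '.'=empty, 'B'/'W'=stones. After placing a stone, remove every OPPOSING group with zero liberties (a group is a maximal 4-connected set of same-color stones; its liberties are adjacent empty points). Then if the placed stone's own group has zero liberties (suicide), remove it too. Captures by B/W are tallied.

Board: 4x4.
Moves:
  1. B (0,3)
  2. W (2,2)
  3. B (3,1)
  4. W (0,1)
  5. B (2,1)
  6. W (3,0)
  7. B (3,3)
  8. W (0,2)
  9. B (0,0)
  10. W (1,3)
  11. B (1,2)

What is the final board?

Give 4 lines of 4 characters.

Answer: BWW.
..BW
.BW.
WB.B

Derivation:
Move 1: B@(0,3) -> caps B=0 W=0
Move 2: W@(2,2) -> caps B=0 W=0
Move 3: B@(3,1) -> caps B=0 W=0
Move 4: W@(0,1) -> caps B=0 W=0
Move 5: B@(2,1) -> caps B=0 W=0
Move 6: W@(3,0) -> caps B=0 W=0
Move 7: B@(3,3) -> caps B=0 W=0
Move 8: W@(0,2) -> caps B=0 W=0
Move 9: B@(0,0) -> caps B=0 W=0
Move 10: W@(1,3) -> caps B=0 W=1
Move 11: B@(1,2) -> caps B=0 W=1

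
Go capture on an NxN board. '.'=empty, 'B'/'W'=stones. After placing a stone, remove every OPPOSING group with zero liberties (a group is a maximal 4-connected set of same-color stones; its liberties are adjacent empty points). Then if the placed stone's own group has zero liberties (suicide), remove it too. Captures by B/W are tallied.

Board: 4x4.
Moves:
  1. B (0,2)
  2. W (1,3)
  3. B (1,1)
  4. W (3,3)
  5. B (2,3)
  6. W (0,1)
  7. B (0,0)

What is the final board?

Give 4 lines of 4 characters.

Answer: B.B.
.B.W
...B
...W

Derivation:
Move 1: B@(0,2) -> caps B=0 W=0
Move 2: W@(1,3) -> caps B=0 W=0
Move 3: B@(1,1) -> caps B=0 W=0
Move 4: W@(3,3) -> caps B=0 W=0
Move 5: B@(2,3) -> caps B=0 W=0
Move 6: W@(0,1) -> caps B=0 W=0
Move 7: B@(0,0) -> caps B=1 W=0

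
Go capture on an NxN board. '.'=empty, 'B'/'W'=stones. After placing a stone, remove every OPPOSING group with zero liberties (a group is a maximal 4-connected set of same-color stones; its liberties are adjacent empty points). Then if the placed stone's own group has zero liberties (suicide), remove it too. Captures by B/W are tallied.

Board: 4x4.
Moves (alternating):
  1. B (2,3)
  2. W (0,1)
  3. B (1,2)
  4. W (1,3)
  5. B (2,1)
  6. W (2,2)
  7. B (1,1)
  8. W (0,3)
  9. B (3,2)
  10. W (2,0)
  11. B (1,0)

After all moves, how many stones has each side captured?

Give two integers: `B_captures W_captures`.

Answer: 1 0

Derivation:
Move 1: B@(2,3) -> caps B=0 W=0
Move 2: W@(0,1) -> caps B=0 W=0
Move 3: B@(1,2) -> caps B=0 W=0
Move 4: W@(1,3) -> caps B=0 W=0
Move 5: B@(2,1) -> caps B=0 W=0
Move 6: W@(2,2) -> caps B=0 W=0
Move 7: B@(1,1) -> caps B=0 W=0
Move 8: W@(0,3) -> caps B=0 W=0
Move 9: B@(3,2) -> caps B=1 W=0
Move 10: W@(2,0) -> caps B=1 W=0
Move 11: B@(1,0) -> caps B=1 W=0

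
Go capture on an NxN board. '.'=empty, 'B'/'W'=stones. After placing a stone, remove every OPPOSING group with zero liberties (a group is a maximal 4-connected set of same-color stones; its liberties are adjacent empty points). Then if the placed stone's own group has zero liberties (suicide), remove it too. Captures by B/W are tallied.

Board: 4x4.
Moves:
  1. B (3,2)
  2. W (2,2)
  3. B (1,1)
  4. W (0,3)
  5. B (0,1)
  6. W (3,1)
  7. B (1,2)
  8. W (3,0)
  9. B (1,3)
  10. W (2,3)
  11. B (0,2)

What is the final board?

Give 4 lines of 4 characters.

Answer: .BB.
.BBB
..WW
WWB.

Derivation:
Move 1: B@(3,2) -> caps B=0 W=0
Move 2: W@(2,2) -> caps B=0 W=0
Move 3: B@(1,1) -> caps B=0 W=0
Move 4: W@(0,3) -> caps B=0 W=0
Move 5: B@(0,1) -> caps B=0 W=0
Move 6: W@(3,1) -> caps B=0 W=0
Move 7: B@(1,2) -> caps B=0 W=0
Move 8: W@(3,0) -> caps B=0 W=0
Move 9: B@(1,3) -> caps B=0 W=0
Move 10: W@(2,3) -> caps B=0 W=0
Move 11: B@(0,2) -> caps B=1 W=0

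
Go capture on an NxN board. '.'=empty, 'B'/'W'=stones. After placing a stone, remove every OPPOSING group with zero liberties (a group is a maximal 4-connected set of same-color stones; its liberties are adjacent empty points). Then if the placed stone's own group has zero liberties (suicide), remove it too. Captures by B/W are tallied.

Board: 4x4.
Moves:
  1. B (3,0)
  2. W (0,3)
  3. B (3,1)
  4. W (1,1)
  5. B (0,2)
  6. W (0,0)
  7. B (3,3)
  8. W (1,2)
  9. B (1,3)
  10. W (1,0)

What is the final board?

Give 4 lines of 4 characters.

Move 1: B@(3,0) -> caps B=0 W=0
Move 2: W@(0,3) -> caps B=0 W=0
Move 3: B@(3,1) -> caps B=0 W=0
Move 4: W@(1,1) -> caps B=0 W=0
Move 5: B@(0,2) -> caps B=0 W=0
Move 6: W@(0,0) -> caps B=0 W=0
Move 7: B@(3,3) -> caps B=0 W=0
Move 8: W@(1,2) -> caps B=0 W=0
Move 9: B@(1,3) -> caps B=1 W=0
Move 10: W@(1,0) -> caps B=1 W=0

Answer: W.B.
WWWB
....
BB.B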